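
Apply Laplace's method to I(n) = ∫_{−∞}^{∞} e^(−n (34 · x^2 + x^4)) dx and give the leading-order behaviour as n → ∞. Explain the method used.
I(n) ~ sqrt(π/(34n))

φ(x) = 34 · x^2 + x^4 has its unique global minimum at x* = 0 (since φ'(x) = 68x + 4x^3 = 0 only at x = 0 for real x with both coefficients positive, and φ → ∞ as |x| → ∞). At x* = 0, φ(0) = 0 and φ''(0) = 68. Laplace's method then gives
  I(n) ~ sqrt(2π / (n · φ''(0))) · e^(−n φ(0)) = sqrt(2π / (68n)) = sqrt(π/(34n)).
The x^4 term contributes only at subleading order (an O(1/n) relative correction).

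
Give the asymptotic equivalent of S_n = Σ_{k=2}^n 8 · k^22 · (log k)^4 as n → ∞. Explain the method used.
S_n ~ 8 · n^23 · (log n)^4 / 23

By integral comparison, S_n = ∫_1^n 8 · x^22 · (log x)^4 dx + O(n^22 · (log n)^4). For the integral, the leading term of ∫_1^n x^22 (log x)^4 dx is n^23/23 · (log n)^4 (by repeated integration by parts; each step lowers the log-exponent and produces a relatively O(1/log n) correction). Hence S_n ~ 8 · n^23 · (log n)^4 / 23.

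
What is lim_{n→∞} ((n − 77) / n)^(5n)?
lim = e^(−385)

Rewrite as (1 − 77/n)^(5n). By the standard limit (1 + x/n)^n → e^x, we have (1 − 77/n)^n → e^(−77), and raising to the 5th power gives e^(−385).
More precisely, ln[(1 − 77/n)^(5n)] = 5n · ln(1 − 77/n) = 5n · (-77/n + O(1/n^2)) = -385 + O(1/n) → -385.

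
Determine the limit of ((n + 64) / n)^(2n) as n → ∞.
lim = e^128

Rewrite as (1 + 64/n)^(2n). By the standard limit (1 + x/n)^n → e^x, we have (1 + 64/n)^n → e^64, and raising to the 2nd power gives e^128.
More precisely, ln[(1 + 64/n)^(2n)] = 2n · ln(1 + 64/n) = 2n · (64/n + O(1/n^2)) = 128 + O(1/n) → 128.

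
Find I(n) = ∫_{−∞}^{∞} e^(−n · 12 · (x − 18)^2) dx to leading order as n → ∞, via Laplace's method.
I(n) = sqrt(π/(12n))

Here φ(x) = 12 · (x − 18)^2 has its unique minimum at x* = 18 with φ(x*) = 0 and φ''(x*) = 24. Laplace's method gives
  I(n) ~ e^(−n φ(x*)) · sqrt(2π / (n · φ''(x*))) = sqrt(2π / (24n)) = sqrt(π/(12n)).
This is exact: substituting u = (x − 18)·sqrt(12n) gives I(n) = (1/sqrt(12n)) ∫_{−∞}^{∞} e^(−u^2) du = sqrt(π/(12n)).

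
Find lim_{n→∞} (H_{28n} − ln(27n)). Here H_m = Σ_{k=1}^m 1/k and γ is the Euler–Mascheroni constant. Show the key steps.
lim = ln(28/27) + γ

By Euler-Maclaurin, H_m = ln m + γ + O(1/m). So
  H_{28n} − ln(27n) = ln(28n) + γ − ln(27n) + O(1/n)
                       = ln(28/27) + γ + O(1/n).
Hence the limit is ln(28/27) + γ.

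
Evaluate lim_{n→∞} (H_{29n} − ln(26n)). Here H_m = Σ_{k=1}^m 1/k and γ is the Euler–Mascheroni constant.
lim = ln(29/26) + γ

By Euler-Maclaurin, H_m = ln m + γ + O(1/m). So
  H_{29n} − ln(26n) = ln(29n) + γ − ln(26n) + O(1/n)
                       = ln(29/26) + γ + O(1/n).
Hence the limit is ln(29/26) + γ.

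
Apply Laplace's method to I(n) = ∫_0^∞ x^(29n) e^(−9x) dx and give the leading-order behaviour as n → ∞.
I(n) ~ (sqrt(2π·29n) / 9) · (29n/(9e))^(29n)

Write the integrand as exp(29n ln x − 9x) and set f(x) = 29n ln x − 9x. Then f'(x) = 29n/x − 9 = 0 at x* = 29n/9, and f''(x*) = −29n/x*^2 = −9^2/(29n). Laplace's method (interior maximum) gives
  I(n) ~ e^(f(x*)) · sqrt(2π / |f''(x*)|)
        = exp(29n ln(29n/9) − 29n) · sqrt(2π · 29n / 9^2)
        = (29n/9)^(29n) e^(−29n) · sqrt(2π·29n) / 9
        = (sqrt(2π·29n) / 9) · (29n/(9e))^(29n).
This matches Γ(29n+1)/9^(29n+1) with Stirling applied to Γ.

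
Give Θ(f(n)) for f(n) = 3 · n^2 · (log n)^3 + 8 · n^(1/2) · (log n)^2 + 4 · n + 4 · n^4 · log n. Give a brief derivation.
f(n) ∈ Θ(n^4 · log n)

Compare the terms by growth order. For large n, n^a · (log n)^b dominates n^a' · (log n)^b' iff a > a', or (a = a' and b > b'). Ranking the 4 terms shows the dominant one is 4 · n^4 · log n. Hence f(n) ∈ Θ(n^4 · log n).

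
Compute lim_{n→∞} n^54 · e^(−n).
lim = 0

Exponentials with base > 1 dominate every fixed polynomial: for any fixed c, n^c / e^n → 0 as n → ∞ (e.g. by the ratio test, or since e^n grows faster than any power of n). Hence n^54 · e^(−n) = n^54 / e^n → 0.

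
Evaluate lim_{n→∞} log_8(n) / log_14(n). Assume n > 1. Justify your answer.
lim = ln(14) / ln(8) = log_8(14)

Change of base: log_8(n) = ln n / ln 8 and log_14(n) = ln n / ln 14. The ratio is (ln n / ln 8) · (ln 14 / ln n) = ln 14 / ln 8, a constant independent of n. So the limit is ln 14 / ln 8 = log_8(14).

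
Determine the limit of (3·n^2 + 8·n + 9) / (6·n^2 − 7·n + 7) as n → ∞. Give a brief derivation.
lim = 3/6 = 1/2

For large n the leading n^2 terms dominate both numerator and denominator. Dividing top and bottom by n^2, every other term tends to 0, leaving 3/6 = 1/2.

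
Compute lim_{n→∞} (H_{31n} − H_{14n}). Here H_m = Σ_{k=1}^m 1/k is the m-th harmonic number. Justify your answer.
lim = ln(31/14)

Euler-Maclaurin gives H_m = ln m + γ + 1/(2m) + O(1/m^2). The γ and O(1/m) terms cancel in the difference:
  H_{31n} − H_{14n} = ln(31n) − ln(14n) + O(1/n) = ln(31/14) + O(1/n).
Hence the limit is ln(31/14).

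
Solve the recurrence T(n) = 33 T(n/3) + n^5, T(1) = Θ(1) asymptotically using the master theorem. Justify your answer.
T(n) = Θ(n^5)

log_3 33 ≈ 3.183. f(n) = n^5 dominates n^(log_3 33) since 5 > 3.183, and the regularity condition a·f(n/b) = 33·(n/3)^5 = (33/243)·n^5 ≤ c·f(n) holds with c = 33/243 ≈ 0.136 < 1. So this is Case 3: T(n) = Θ(f(n)) = Θ(n^5).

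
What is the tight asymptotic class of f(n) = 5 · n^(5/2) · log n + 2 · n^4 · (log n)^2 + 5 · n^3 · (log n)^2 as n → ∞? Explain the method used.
f(n) ∈ Θ(n^4 · (log n)^2)

Compare the terms by growth order. For large n, n^a · (log n)^b dominates n^a' · (log n)^b' iff a > a', or (a = a' and b > b'). Ranking the 3 terms shows the dominant one is 2 · n^4 · (log n)^2. Hence f(n) ∈ Θ(n^4 · (log n)^2).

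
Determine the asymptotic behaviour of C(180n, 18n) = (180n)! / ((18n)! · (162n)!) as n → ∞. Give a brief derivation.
C(180n, 18n) ~ (10000000000/387420489)^(18n) · sqrt(5/(9π·18n))

Write N = 18n. Apply Stirling to each factorial:
  (10N)! ~ sqrt(2π·10N) · (10N/e)^(10N),
  N! ~ sqrt(2π N) · (N/e)^N,
  (9N)! ~ sqrt(2π·9N) · (9N/e)^(9N).
The exponential factors combine to (10N)^(10N) / (N^N · (9N)^(9N)) = 10^(10N)/9^(9N) = (10^10/9^9)^N = (10000000000/387420489)^N.
The square-root prefactors combine to sqrt(2π·10N) / (sqrt(2π N)·sqrt(2π·9N)) = sqrt(10 / (2π·9·N)) = sqrt(5/(9π·18n)).
Substituting N = 18n: C(180n, 18n) ~ (10000000000/387420489)^(18n) · sqrt(5/(9π·18n)).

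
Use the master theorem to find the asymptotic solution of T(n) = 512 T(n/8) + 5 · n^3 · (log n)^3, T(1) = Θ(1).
T(n) = Θ(n^3 · (log n)^4)

Here log_8 512 = 3 and f(n) = 5 · n^3 · (log n)^3 = Θ(n^(log_8 512) · (log n)^3). This is the extended Case 2 of the master theorem (f matches the critical exponent up to log factors), giving T(n) = Θ(n^(log_8 512) · (log n)^(3+1)) = Θ(n^3 · (log n)^4).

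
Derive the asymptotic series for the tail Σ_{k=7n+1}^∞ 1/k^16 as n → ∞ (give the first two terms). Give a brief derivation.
Σ_{k>7n} 1/k^16 = 1/(15 · (7n)^15) − 1/(2 · (7n)^16) + O(1/(7n)^17)

Compare to the integral: ∫_{7n}^∞ x^(−16) dx = [−x^(−15)/15]_{7n}^∞ = 1/((16−1)·(7n)^15). The Euler-Maclaurin correction adds −f(7n)/2 = −1/(2·(7n)^16). Euler-Maclaurin then gives
  Σ_{k>7n} 1/k^16 = ∫_{7n}^∞ dx/x^16 − 1/(2·(7n)^16) + O(1/(7n)^17).
(Equivalently this is ζ(16) − Σ_{k≤7n} 1/k^16.)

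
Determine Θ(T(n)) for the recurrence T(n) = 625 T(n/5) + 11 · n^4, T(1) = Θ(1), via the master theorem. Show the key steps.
T(n) = Θ(n^4 log n)

log_5 625 = 4, and f(n) = 11 · n^4 = Θ(n^(log_5 625)). This is Case 2 of the master theorem: T(n) = Θ(f(n) · log n) = Θ(n^4 log n).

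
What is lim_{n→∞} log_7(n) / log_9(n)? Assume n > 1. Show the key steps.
lim = ln(9) / ln(7) = log_7(9)

Change of base: log_7(n) = ln n / ln 7 and log_9(n) = ln n / ln 9. The ratio is (ln n / ln 7) · (ln 9 / ln n) = ln 9 / ln 7, a constant independent of n. So the limit is ln 9 / ln 7 = log_7(9).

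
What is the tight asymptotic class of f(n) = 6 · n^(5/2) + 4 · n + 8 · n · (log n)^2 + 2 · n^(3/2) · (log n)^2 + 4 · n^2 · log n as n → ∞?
f(n) ∈ Θ(n^(5/2))

Compare the terms by growth order. For large n, n^a · (log n)^b dominates n^a' · (log n)^b' iff a > a', or (a = a' and b > b'). Ranking the 5 terms shows the dominant one is 6 · n^(5/2). Hence f(n) ∈ Θ(n^(5/2)).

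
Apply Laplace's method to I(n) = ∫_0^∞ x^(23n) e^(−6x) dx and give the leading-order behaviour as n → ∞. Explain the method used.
I(n) ~ (sqrt(2π·23n) / 6) · (23n/(6e))^(23n)

Write the integrand as exp(23n ln x − 6x) and set f(x) = 23n ln x − 6x. Then f'(x) = 23n/x − 6 = 0 at x* = 23n/6, and f''(x*) = −23n/x*^2 = −6^2/(23n). Laplace's method (interior maximum) gives
  I(n) ~ e^(f(x*)) · sqrt(2π / |f''(x*)|)
        = exp(23n ln(23n/6) − 23n) · sqrt(2π · 23n / 6^2)
        = (23n/6)^(23n) e^(−23n) · sqrt(2π·23n) / 6
        = (sqrt(2π·23n) / 6) · (23n/(6e))^(23n).
This matches Γ(23n+1)/6^(23n+1) with Stirling applied to Γ.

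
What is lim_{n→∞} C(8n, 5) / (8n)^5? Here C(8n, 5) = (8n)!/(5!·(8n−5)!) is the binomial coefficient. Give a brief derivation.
lim = 1/5! = 1/120

With N = 8n → ∞: C(N, 5) / N^5 = [N(N−1)…(N−4)] / (5! · N^5) = (1/5!) · 1 · (1 − 1/(8n)) · (1 − 2/(8n)) · (1 − 3/(8n)) · (1 − 4/(8n)). Each factor → 1 as N → ∞, so the limit is 1/5! = 1/120.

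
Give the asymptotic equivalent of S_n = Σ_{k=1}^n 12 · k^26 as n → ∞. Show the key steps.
S_n ~ 4 · n^27 / 9

By integral comparison (Euler-Maclaurin), Σ_{k=1}^n 12 · k^26 = 12 · ∫_0^n x^26 dx + O(n^26) = 12 · n^27/27 = 4 · n^27 / 9 + O(n^26). (Equivalently, Faulhaber's formula gives the same leading term.)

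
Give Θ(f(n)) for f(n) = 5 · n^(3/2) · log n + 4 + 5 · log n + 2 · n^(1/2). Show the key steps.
f(n) ∈ Θ(n^(3/2) · log n)

Compare the terms by growth order. For large n, n^a · (log n)^b dominates n^a' · (log n)^b' iff a > a', or (a = a' and b > b'). Ranking the 4 terms shows the dominant one is 5 · n^(3/2) · log n. Hence f(n) ∈ Θ(n^(3/2) · log n).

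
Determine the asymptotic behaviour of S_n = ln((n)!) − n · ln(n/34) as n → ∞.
S_n ~ n · (ln 34 − 1) + O(ln n)

Stirling: ln((n)!) = n ln(n) − n + O(ln n).
  S_n = n ln(n) − n − n ln(n/34) + O(ln n)
      = n ln(n) − n ln n + n ln 34 − n + O(ln n)
      = n ln 34 − n + O(ln n)
      = n (ln 34 − 1) + O(ln n).
Numerically ln(34) − 1 ≈ 2.5264.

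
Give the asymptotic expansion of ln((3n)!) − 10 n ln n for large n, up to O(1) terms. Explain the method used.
ln((3n)!) − 10 n ln n = −7 n ln n + 3(ln 3 − 1) n + (1/2) ln(2π·3n) + O(1/n)

Stirling: ln((3n)!) = 3n ln(3n) − 3n + (1/2) ln(2π·3n) + O(1/n).
Expand 3n ln(3n) = 3n (ln n + ln 3) = 3n ln n + 3n ln 3.
Subtract 10n ln n: leading term is (3 − 10) n ln n = −7 n ln n. The next term is 3n ln 3 − 3n = 3(ln 3 − 1) n. Then the (1/2) ln(2π·3n) correction.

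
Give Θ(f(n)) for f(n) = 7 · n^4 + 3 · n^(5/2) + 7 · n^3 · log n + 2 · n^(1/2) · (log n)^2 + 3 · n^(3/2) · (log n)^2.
f(n) ∈ Θ(n^4)

Compare the terms by growth order. For large n, n^a · (log n)^b dominates n^a' · (log n)^b' iff a > a', or (a = a' and b > b'). Ranking the 5 terms shows the dominant one is 7 · n^4. Hence f(n) ∈ Θ(n^4).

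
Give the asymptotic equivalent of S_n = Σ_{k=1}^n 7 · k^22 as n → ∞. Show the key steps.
S_n ~ 7 · n^23 / 23

By integral comparison (Euler-Maclaurin), Σ_{k=1}^n 7 · k^22 = 7 · ∫_0^n x^22 dx + O(n^22) = 7 · n^23/23 + O(n^22). (Equivalently, Faulhaber's formula gives the same leading term.)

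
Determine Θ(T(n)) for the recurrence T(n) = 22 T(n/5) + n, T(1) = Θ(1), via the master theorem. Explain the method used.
T(n) = Θ(n^(log_5 22))

Master theorem: compare f(n) = n to n^(log_5 22) where log_5 22 ≈ 1.921. Since 1 < log_5 22, we have f(n) = O(n^(log_5 22 − ε)) for some ε > 0 — Case 1. Hence T(n) = Θ(n^(log_5 22)).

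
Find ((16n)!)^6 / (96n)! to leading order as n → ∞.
((16n)!)^6/(96n)! ~ ((2π·16n)^(5/2) / sqrt(6)) · 6^(−6·16n)  →  0

Write N = 16n. Stirling: N! ~ sqrt(2π N)(N/e)^N and (6N)! ~ sqrt(2π·6N)·(6N/e)^(6N).
  (N!)^6/(6N)! ~ (2π N)^(6/2) (N/e)^(6N) / [sqrt(2π·6N) (6N/e)^(6N)]
     = (2π N)^(6/2) / sqrt(2π·6N) · (N/(6N))^(6N)
     = (2π N)^((6−1)/2) / sqrt(6) · 6^(−6N).
Since 6^6 > 1, the factor 6^(−6N) decays exponentially, so the ratio → 0. Substituting N = 16n gives the stated form.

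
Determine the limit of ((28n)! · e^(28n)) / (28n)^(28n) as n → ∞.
lim = ∞

Stirling: (28n)! ~ sqrt(2π·28n) · (28n/e)^(28n). Hence
  (28n)! · e^(28n) / (28n)^(28n) ~ sqrt(2π·28n) = sqrt(2π·28) · sqrt(n) → ∞.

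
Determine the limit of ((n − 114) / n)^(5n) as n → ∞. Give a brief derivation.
lim = e^(−570)

Rewrite as (1 − 114/n)^(5n). By the standard limit (1 + x/n)^n → e^x, we have (1 − 114/n)^n → e^(−114), and raising to the 5th power gives e^(−570).
More precisely, ln[(1 − 114/n)^(5n)] = 5n · ln(1 − 114/n) = 5n · (-114/n + O(1/n^2)) = -570 + O(1/n) → -570.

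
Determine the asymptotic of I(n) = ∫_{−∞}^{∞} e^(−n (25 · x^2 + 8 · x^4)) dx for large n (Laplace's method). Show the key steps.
I(n) ~ sqrt(π/(25n))

φ(x) = 25 · x^2 + 8 · x^4 has its unique global minimum at x* = 0 (since φ'(x) = 50x + 32x^3 = 0 only at x = 0 for real x with both coefficients positive, and φ → ∞ as |x| → ∞). At x* = 0, φ(0) = 0 and φ''(0) = 50. Laplace's method then gives
  I(n) ~ sqrt(2π / (n · φ''(0))) · e^(−n φ(0)) = sqrt(2π / (50n)) = sqrt(π/(25n)).
The 8 · x^4 term contributes only at subleading order (an O(1/n) relative correction).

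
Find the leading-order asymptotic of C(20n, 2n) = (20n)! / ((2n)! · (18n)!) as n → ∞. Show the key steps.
C(20n, 2n) ~ (10000000000/387420489)^(2n) · sqrt(5/(9π·2n))

Write N = 2n. Apply Stirling to each factorial:
  (10N)! ~ sqrt(2π·10N) · (10N/e)^(10N),
  N! ~ sqrt(2π N) · (N/e)^N,
  (9N)! ~ sqrt(2π·9N) · (9N/e)^(9N).
The exponential factors combine to (10N)^(10N) / (N^N · (9N)^(9N)) = 10^(10N)/9^(9N) = (10^10/9^9)^N = (10000000000/387420489)^N.
The square-root prefactors combine to sqrt(2π·10N) / (sqrt(2π N)·sqrt(2π·9N)) = sqrt(10 / (2π·9·N)) = sqrt(5/(9π·2n)).
Substituting N = 2n: C(20n, 2n) ~ (10000000000/387420489)^(2n) · sqrt(5/(9π·2n)).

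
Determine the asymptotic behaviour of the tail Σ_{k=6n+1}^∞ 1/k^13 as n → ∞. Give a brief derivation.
Σ_{k>6n} 1/k^13 ~ 1/(12 · (6n)^12)

Compare to the integral: ∫_{6n}^∞ x^(−13) dx = [−x^(−12)/12]_{6n}^∞ = 1/((13−1)·(6n)^12). Euler-Maclaurin then gives
  Σ_{k>6n} 1/k^13 = ∫_{6n}^∞ dx/x^13 − 1/(2·(6n)^13) + O(1/(6n)^14).
(Equivalently this is ζ(13) − Σ_{k≤6n} 1/k^13.)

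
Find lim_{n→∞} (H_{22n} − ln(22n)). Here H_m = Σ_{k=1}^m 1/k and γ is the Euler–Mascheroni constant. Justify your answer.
lim = γ

By Euler-Maclaurin, H_m = ln m + γ + O(1/m). So
  H_{22n} − ln(22n) = ln(22n) + γ − ln(22n) + O(1/n)
                       = ln(22/22) + γ + O(1/n).
Hence the limit is γ (since ln 1 = 0).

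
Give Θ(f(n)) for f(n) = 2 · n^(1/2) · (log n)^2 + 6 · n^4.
f(n) ∈ Θ(n^4)

Compare the terms by growth order. For large n, n^a · (log n)^b dominates n^a' · (log n)^b' iff a > a', or (a = a' and b > b'). Ranking the 2 terms shows the dominant one is 6 · n^4. Hence f(n) ∈ Θ(n^4).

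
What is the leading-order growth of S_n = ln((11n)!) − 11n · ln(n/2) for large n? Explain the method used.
S_n ~ 11n · (ln 22 − 1) + O(ln n)

Stirling: ln((11n)!) = 11n ln(11n) − 11n + O(ln n).
  S_n = 11n ln(11n) − 11n − 11n ln(n/2) + O(ln n)
      = 11n ln(11n) − 11n ln n + 11n ln 2 − 11n + O(ln n)
      = 11n ln 11 + 11n ln 2 − 11n + O(ln n)
      = 11n (ln 22 − 1) + O(ln n).
Numerically ln(22) − 1 ≈ 2.0910.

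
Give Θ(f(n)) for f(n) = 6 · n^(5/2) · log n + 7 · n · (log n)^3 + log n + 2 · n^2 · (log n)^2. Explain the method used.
f(n) ∈ Θ(n^(5/2) · log n)

Compare the terms by growth order. For large n, n^a · (log n)^b dominates n^a' · (log n)^b' iff a > a', or (a = a' and b > b'). Ranking the 4 terms shows the dominant one is 6 · n^(5/2) · log n. Hence f(n) ∈ Θ(n^(5/2) · log n).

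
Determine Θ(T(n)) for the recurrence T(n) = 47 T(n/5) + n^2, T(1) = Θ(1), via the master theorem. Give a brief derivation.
T(n) = Θ(n^(log_5 47))

Master theorem: compare f(n) = n^2 to n^(log_5 47) where log_5 47 ≈ 2.392. Since 2 < log_5 47, we have f(n) = O(n^(log_5 47 − ε)) for some ε > 0 — Case 1. Hence T(n) = Θ(n^(log_5 47)).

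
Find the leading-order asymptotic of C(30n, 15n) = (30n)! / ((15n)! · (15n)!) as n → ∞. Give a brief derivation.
C(30n, 15n) ~ (4)^(15n) · sqrt(1/(π·15n))

Write N = 15n. Apply Stirling to each factorial:
  (2N)! ~ sqrt(2π·2N) · (2N/e)^(2N),
  N! ~ sqrt(2π N) · (N/e)^N,
  (1N)! ~ sqrt(2π·1N) · (1N/e)^(1N).
The exponential factors combine to (2N)^(2N) / (N^N · (1N)^(1N)) = 2^(2N)/1^(1N) = (2^2/1^1)^N = (4)^N.
The square-root prefactors combine to sqrt(2π·2N) / (sqrt(2π N)·sqrt(2π·1N)) = sqrt(2 / (2π·1·N)) = sqrt(1/(π·15n)).
Substituting N = 15n: C(30n, 15n) ~ (4)^(15n) · sqrt(1/(π·15n)).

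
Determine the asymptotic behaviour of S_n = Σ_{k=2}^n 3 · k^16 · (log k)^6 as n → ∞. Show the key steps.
S_n ~ 3 · n^17 · (log n)^6 / 17

By integral comparison, S_n = ∫_1^n 3 · x^16 · (log x)^6 dx + O(n^16 · (log n)^6). For the integral, the leading term of ∫_1^n x^16 (log x)^6 dx is n^17/17 · (log n)^6 (by repeated integration by parts; each step lowers the log-exponent and produces a relatively O(1/log n) correction). Hence S_n ~ 3 · n^17 · (log n)^6 / 17.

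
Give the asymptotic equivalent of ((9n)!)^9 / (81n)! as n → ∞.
((9n)!)^9/(81n)! ~ ((2π·9n)^(8/2) / 3) · 9^(−9·9n)  →  0

Write N = 9n. Stirling: N! ~ sqrt(2π N)(N/e)^N and (9N)! ~ sqrt(2π·9N)·(9N/e)^(9N).
  (N!)^9/(9N)! ~ (2π N)^(9/2) (N/e)^(9N) / [sqrt(2π·9N) (9N/e)^(9N)]
     = (2π N)^(9/2) / sqrt(2π·9N) · (N/(9N))^(9N)
     = (2π N)^((9−1)/2) / 3 · 9^(−9N).
Since 9^9 > 1, the factor 9^(−9N) decays exponentially, so the ratio → 0. Substituting N = 9n gives the stated form.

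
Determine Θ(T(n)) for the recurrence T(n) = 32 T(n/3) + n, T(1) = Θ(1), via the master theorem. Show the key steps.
T(n) = Θ(n^(log_3 32))

Master theorem: compare f(n) = n to n^(log_3 32) where log_3 32 ≈ 3.155. Since 1 < log_3 32, we have f(n) = O(n^(log_3 32 − ε)) for some ε > 0 — Case 1. Hence T(n) = Θ(n^(log_3 32)).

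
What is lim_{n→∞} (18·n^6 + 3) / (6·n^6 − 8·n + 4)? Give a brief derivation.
lim = 18/6 = 3

For large n the leading n^6 terms dominate both numerator and denominator. Dividing top and bottom by n^6, every other term tends to 0, leaving 18/6 = 3.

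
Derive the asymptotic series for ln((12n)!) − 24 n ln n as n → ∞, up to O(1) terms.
ln((12n)!) − 24 n ln n = −12 n ln n + 12(ln 12 − 1) n + (1/2) ln(2π·12n) + O(1/n)

Stirling: ln((12n)!) = 12n ln(12n) − 12n + (1/2) ln(2π·12n) + O(1/n).
Expand 12n ln(12n) = 12n (ln n + ln 12) = 12n ln n + 12n ln 12.
Subtract 24n ln n: leading term is (12 − 24) n ln n = −12 n ln n. The next term is 12n ln 12 − 12n = 12(ln 12 − 1) n. Then the (1/2) ln(2π·12n) correction.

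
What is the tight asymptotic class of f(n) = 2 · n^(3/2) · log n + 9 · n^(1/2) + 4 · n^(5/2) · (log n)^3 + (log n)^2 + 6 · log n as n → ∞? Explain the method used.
f(n) ∈ Θ(n^(5/2) · (log n)^3)

Compare the terms by growth order. For large n, n^a · (log n)^b dominates n^a' · (log n)^b' iff a > a', or (a = a' and b > b'). Ranking the 5 terms shows the dominant one is 4 · n^(5/2) · (log n)^3. Hence f(n) ∈ Θ(n^(5/2) · (log n)^3).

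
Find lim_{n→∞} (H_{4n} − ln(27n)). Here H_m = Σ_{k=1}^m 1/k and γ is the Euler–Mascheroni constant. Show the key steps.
lim = ln(4/27) + γ

By Euler-Maclaurin, H_m = ln m + γ + O(1/m). So
  H_{4n} − ln(27n) = ln(4n) + γ − ln(27n) + O(1/n)
                       = ln(4/27) + γ + O(1/n).
Hence the limit is ln(4/27) + γ.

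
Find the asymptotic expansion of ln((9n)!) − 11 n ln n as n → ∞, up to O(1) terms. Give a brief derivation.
ln((9n)!) − 11 n ln n = −2 n ln n + 9(ln 9 − 1) n + (1/2) ln(2π·9n) + O(1/n)

Stirling: ln((9n)!) = 9n ln(9n) − 9n + (1/2) ln(2π·9n) + O(1/n).
Expand 9n ln(9n) = 9n (ln n + ln 9) = 9n ln n + 9n ln 9.
Subtract 11n ln n: leading term is (9 − 11) n ln n = −2 n ln n. The next term is 9n ln 9 − 9n = 9(ln 9 − 1) n. Then the (1/2) ln(2π·9n) correction.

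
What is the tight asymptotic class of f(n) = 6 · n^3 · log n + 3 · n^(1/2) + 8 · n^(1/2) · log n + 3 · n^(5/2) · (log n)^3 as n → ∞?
f(n) ∈ Θ(n^3 · log n)

Compare the terms by growth order. For large n, n^a · (log n)^b dominates n^a' · (log n)^b' iff a > a', or (a = a' and b > b'). Ranking the 4 terms shows the dominant one is 6 · n^3 · log n. Hence f(n) ∈ Θ(n^3 · log n).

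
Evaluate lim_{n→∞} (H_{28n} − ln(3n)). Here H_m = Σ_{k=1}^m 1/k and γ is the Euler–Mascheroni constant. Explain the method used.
lim = ln(28/3) + γ

By Euler-Maclaurin, H_m = ln m + γ + O(1/m). So
  H_{28n} − ln(3n) = ln(28n) + γ − ln(3n) + O(1/n)
                       = ln(28/3) + γ + O(1/n).
Hence the limit is ln(28/3) + γ.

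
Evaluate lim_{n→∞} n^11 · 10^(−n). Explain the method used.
lim = 0

Exponentials with base > 1 dominate every fixed polynomial: for any fixed c, n^c / 10^n → 0 as n → ∞ (e.g. by the ratio test, or by writing 10^n = e^(n ln 10) and noting e^(n ln 10) / n^c → ∞). Hence n^11 · 10^(−n) = n^11 / 10^n → 0.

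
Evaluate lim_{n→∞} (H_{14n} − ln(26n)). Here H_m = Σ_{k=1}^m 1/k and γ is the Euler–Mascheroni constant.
lim = ln(7/13) + γ

By Euler-Maclaurin, H_m = ln m + γ + O(1/m). So
  H_{14n} − ln(26n) = ln(14n) + γ − ln(26n) + O(1/n)
                       = ln(14/26) + γ + O(1/n).
Hence the limit is ln(14/26) + γ (= ln(7/13)).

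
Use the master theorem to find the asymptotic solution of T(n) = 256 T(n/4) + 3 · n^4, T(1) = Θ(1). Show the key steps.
T(n) = Θ(n^4 log n)

log_4 256 = 4, and f(n) = 3 · n^4 = Θ(n^(log_4 256)). This is Case 2 of the master theorem: T(n) = Θ(f(n) · log n) = Θ(n^4 log n).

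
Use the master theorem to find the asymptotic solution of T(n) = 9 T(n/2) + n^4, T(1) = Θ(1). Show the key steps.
T(n) = Θ(n^4)

log_2 9 ≈ 3.170. f(n) = n^4 dominates n^(log_2 9) since 4 > 3.170, and the regularity condition a·f(n/b) = 9·(n/2)^4 = (9/16)·n^4 ≤ c·f(n) holds with c = 9/16 ≈ 0.562 < 1. So this is Case 3: T(n) = Θ(f(n)) = Θ(n^4).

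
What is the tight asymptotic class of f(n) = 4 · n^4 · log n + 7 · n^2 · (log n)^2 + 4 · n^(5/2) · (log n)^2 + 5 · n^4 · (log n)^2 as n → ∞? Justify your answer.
f(n) ∈ Θ(n^4 · (log n)^2)

Compare the terms by growth order. For large n, n^a · (log n)^b dominates n^a' · (log n)^b' iff a > a', or (a = a' and b > b'). Ranking the 4 terms shows the dominant one is 5 · n^4 · (log n)^2. Hence f(n) ∈ Θ(n^4 · (log n)^2).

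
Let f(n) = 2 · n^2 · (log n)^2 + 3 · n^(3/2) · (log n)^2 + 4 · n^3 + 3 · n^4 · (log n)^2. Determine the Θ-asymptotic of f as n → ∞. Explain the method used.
f(n) ∈ Θ(n^4 · (log n)^2)

Compare the terms by growth order. For large n, n^a · (log n)^b dominates n^a' · (log n)^b' iff a > a', or (a = a' and b > b'). Ranking the 4 terms shows the dominant one is 3 · n^4 · (log n)^2. Hence f(n) ∈ Θ(n^4 · (log n)^2).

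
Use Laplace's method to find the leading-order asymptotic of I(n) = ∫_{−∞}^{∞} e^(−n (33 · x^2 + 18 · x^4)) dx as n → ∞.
I(n) ~ sqrt(π/(33n))

φ(x) = 33 · x^2 + 18 · x^4 has its unique global minimum at x* = 0 (since φ'(x) = 66x + 72x^3 = 0 only at x = 0 for real x with both coefficients positive, and φ → ∞ as |x| → ∞). At x* = 0, φ(0) = 0 and φ''(0) = 66. Laplace's method then gives
  I(n) ~ sqrt(2π / (n · φ''(0))) · e^(−n φ(0)) = sqrt(2π / (66n)) = sqrt(π/(33n)).
The 18 · x^4 term contributes only at subleading order (an O(1/n) relative correction).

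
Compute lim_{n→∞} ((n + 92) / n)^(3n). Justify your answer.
lim = e^276

Rewrite as (1 + 92/n)^(3n). By the standard limit (1 + x/n)^n → e^x, we have (1 + 92/n)^n → e^92, and raising to the 3rd power gives e^276.
More precisely, ln[(1 + 92/n)^(3n)] = 3n · ln(1 + 92/n) = 3n · (92/n + O(1/n^2)) = 276 + O(1/n) → 276.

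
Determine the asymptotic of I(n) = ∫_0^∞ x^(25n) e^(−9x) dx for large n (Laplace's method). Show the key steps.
I(n) ~ (sqrt(2π·25n) / 9) · (25n/(9e))^(25n)

Write the integrand as exp(25n ln x − 9x) and set f(x) = 25n ln x − 9x. Then f'(x) = 25n/x − 9 = 0 at x* = 25n/9, and f''(x*) = −25n/x*^2 = −9^2/(25n). Laplace's method (interior maximum) gives
  I(n) ~ e^(f(x*)) · sqrt(2π / |f''(x*)|)
        = exp(25n ln(25n/9) − 25n) · sqrt(2π · 25n / 9^2)
        = (25n/9)^(25n) e^(−25n) · sqrt(2π·25n) / 9
        = (sqrt(2π·25n) / 9) · (25n/(9e))^(25n).
This matches Γ(25n+1)/9^(25n+1) with Stirling applied to Γ.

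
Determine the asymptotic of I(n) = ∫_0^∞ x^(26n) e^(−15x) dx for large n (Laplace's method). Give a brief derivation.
I(n) ~ (sqrt(2π·26n) / 15) · (26n/(15e))^(26n)

Write the integrand as exp(26n ln x − 15x) and set f(x) = 26n ln x − 15x. Then f'(x) = 26n/x − 15 = 0 at x* = 26n/15, and f''(x*) = −26n/x*^2 = −15^2/(26n). Laplace's method (interior maximum) gives
  I(n) ~ e^(f(x*)) · sqrt(2π / |f''(x*)|)
        = exp(26n ln(26n/15) − 26n) · sqrt(2π · 26n / 15^2)
        = (26n/15)^(26n) e^(−26n) · sqrt(2π·26n) / 15
        = (sqrt(2π·26n) / 15) · (26n/(15e))^(26n).
This matches Γ(26n+1)/15^(26n+1) with Stirling applied to Γ.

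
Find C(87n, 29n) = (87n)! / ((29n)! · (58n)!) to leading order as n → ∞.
C(87n, 29n) ~ (27/4)^(29n) · sqrt(3/(4π·29n))

Write N = 29n. Apply Stirling to each factorial:
  (3N)! ~ sqrt(2π·3N) · (3N/e)^(3N),
  N! ~ sqrt(2π N) · (N/e)^N,
  (2N)! ~ sqrt(2π·2N) · (2N/e)^(2N).
The exponential factors combine to (3N)^(3N) / (N^N · (2N)^(2N)) = 3^(3N)/2^(2N) = (3^3/2^2)^N = (27/4)^N.
The square-root prefactors combine to sqrt(2π·3N) / (sqrt(2π N)·sqrt(2π·2N)) = sqrt(3 / (2π·2·N)) = sqrt(3/(4π·29n)).
Substituting N = 29n: C(87n, 29n) ~ (27/4)^(29n) · sqrt(3/(4π·29n)).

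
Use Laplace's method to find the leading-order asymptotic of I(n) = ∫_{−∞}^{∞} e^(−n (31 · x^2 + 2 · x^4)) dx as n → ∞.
I(n) ~ sqrt(π/(31n))

φ(x) = 31 · x^2 + 2 · x^4 has its unique global minimum at x* = 0 (since φ'(x) = 62x + 8x^3 = 0 only at x = 0 for real x with both coefficients positive, and φ → ∞ as |x| → ∞). At x* = 0, φ(0) = 0 and φ''(0) = 62. Laplace's method then gives
  I(n) ~ sqrt(2π / (n · φ''(0))) · e^(−n φ(0)) = sqrt(2π / (62n)) = sqrt(π/(31n)).
The 2 · x^4 term contributes only at subleading order (an O(1/n) relative correction).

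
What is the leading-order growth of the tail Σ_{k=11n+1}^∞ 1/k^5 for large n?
Σ_{k>11n} 1/k^5 ~ 1/(4 · (11n)^4)

Compare to the integral: ∫_{11n}^∞ x^(−5) dx = [−x^(−4)/4]_{11n}^∞ = 1/((5−1)·(11n)^4). Euler-Maclaurin then gives
  Σ_{k>11n} 1/k^5 = ∫_{11n}^∞ dx/x^5 − 1/(2·(11n)^5) + O(1/(11n)^6).
(Equivalently this is ζ(5) − Σ_{k≤11n} 1/k^5.)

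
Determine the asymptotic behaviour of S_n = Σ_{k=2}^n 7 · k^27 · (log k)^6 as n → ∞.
S_n ~ n^28 · (log n)^6 / 4

By integral comparison, S_n = ∫_1^n 7 · x^27 · (log x)^6 dx + O(n^27 · (log n)^6). For the integral, the leading term of ∫_1^n x^27 (log x)^6 dx is n^28/28 · (log n)^6 (by repeated integration by parts; each step lowers the log-exponent and produces a relatively O(1/log n) correction). Hence S_n ~ n^28 · (log n)^6 / 4.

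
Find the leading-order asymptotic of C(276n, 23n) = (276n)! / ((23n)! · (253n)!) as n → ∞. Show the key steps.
C(276n, 23n) ~ (8916100448256/285311670611)^(23n) · sqrt(6/(11π·23n))

Write N = 23n. Apply Stirling to each factorial:
  (12N)! ~ sqrt(2π·12N) · (12N/e)^(12N),
  N! ~ sqrt(2π N) · (N/e)^N,
  (11N)! ~ sqrt(2π·11N) · (11N/e)^(11N).
The exponential factors combine to (12N)^(12N) / (N^N · (11N)^(11N)) = 12^(12N)/11^(11N) = (12^12/11^11)^N = (8916100448256/285311670611)^N.
The square-root prefactors combine to sqrt(2π·12N) / (sqrt(2π N)·sqrt(2π·11N)) = sqrt(12 / (2π·11·N)) = sqrt(6/(11π·23n)).
Substituting N = 23n: C(276n, 23n) ~ (8916100448256/285311670611)^(23n) · sqrt(6/(11π·23n)).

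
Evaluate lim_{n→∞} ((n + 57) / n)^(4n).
lim = e^228

Rewrite as (1 + 57/n)^(4n). By the standard limit (1 + x/n)^n → e^x, we have (1 + 57/n)^n → e^57, and raising to the 4th power gives e^228.
More precisely, ln[(1 + 57/n)^(4n)] = 4n · ln(1 + 57/n) = 4n · (57/n + O(1/n^2)) = 228 + O(1/n) → 228.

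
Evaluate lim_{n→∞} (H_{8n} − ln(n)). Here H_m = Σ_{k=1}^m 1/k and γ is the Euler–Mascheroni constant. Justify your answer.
lim = ln 8 + γ

By Euler-Maclaurin, H_m = ln m + γ + O(1/m). So
  H_{8n} − ln(n) = ln(8n) + γ − ln(n) + O(1/n)
                       = ln(8/1) + γ + O(1/n).
Hence the limit is ln(8/1) + γ.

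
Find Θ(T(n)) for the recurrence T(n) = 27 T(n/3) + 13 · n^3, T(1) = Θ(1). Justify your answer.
T(n) = Θ(n^3 log n)

log_3 27 = 3, and f(n) = 13 · n^3 = Θ(n^(log_3 27)). This is Case 2 of the master theorem: T(n) = Θ(f(n) · log n) = Θ(n^3 log n).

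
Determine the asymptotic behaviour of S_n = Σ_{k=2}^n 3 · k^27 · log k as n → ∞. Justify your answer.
S_n ~ 3 · n^28 log n / 28 − 3 · n^28 / 784

By integral comparison, S_n = ∫_1^n 3 · x^27 · log x dx + O(n^27 · log n). For the integral, ∫ x^27 log x dx = n^28 log n / 28 − n^28/784 (integration by parts). Hence S_n ~ 3 · n^28 log n / 28 − 3 · n^28 / 784.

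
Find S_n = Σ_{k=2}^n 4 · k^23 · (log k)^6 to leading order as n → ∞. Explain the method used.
S_n ~ n^24 · (log n)^6 / 6

By integral comparison, S_n = ∫_1^n 4 · x^23 · (log x)^6 dx + O(n^23 · (log n)^6). For the integral, the leading term of ∫_1^n x^23 (log x)^6 dx is n^24/24 · (log n)^6 (by repeated integration by parts; each step lowers the log-exponent and produces a relatively O(1/log n) correction). Hence S_n ~ n^24 · (log n)^6 / 6.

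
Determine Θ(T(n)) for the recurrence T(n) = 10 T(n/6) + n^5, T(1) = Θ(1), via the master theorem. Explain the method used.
T(n) = Θ(n^5)

log_6 10 ≈ 1.285. f(n) = n^5 dominates n^(log_6 10) since 5 > 1.285, and the regularity condition a·f(n/b) = 10·(n/6)^5 = (10/7776)·n^5 ≤ c·f(n) holds with c = 10/7776 ≈ 0.00129 < 1. So this is Case 3: T(n) = Θ(f(n)) = Θ(n^5).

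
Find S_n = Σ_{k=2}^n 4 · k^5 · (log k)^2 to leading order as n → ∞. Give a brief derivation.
S_n ~ 2 · n^6 · (log n)^2 / 3

By integral comparison, S_n = ∫_1^n 4 · x^5 · (log x)^2 dx + O(n^5 · (log n)^2). For the integral, the leading term of ∫_1^n x^5 (log x)^2 dx is n^6/6 · (log n)^2 (by repeated integration by parts; each step lowers the log-exponent and produces a relatively O(1/log n) correction). Hence S_n ~ 2 · n^6 · (log n)^2 / 3.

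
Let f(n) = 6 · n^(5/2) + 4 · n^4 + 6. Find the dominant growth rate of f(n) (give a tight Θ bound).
f(n) ∈ Θ(n^4)

Compare the terms by growth order. For large n, n^a · (log n)^b dominates n^a' · (log n)^b' iff a > a', or (a = a' and b > b'). Ranking the 3 terms shows the dominant one is 4 · n^4. Hence f(n) ∈ Θ(n^4).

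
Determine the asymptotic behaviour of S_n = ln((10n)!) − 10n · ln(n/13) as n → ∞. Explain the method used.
S_n ~ 10n · (ln 130 − 1) + O(ln n)

Stirling: ln((10n)!) = 10n ln(10n) − 10n + O(ln n).
  S_n = 10n ln(10n) − 10n − 10n ln(n/13) + O(ln n)
      = 10n ln(10n) − 10n ln n + 10n ln 13 − 10n + O(ln n)
      = 10n ln 10 + 10n ln 13 − 10n + O(ln n)
      = 10n (ln 130 − 1) + O(ln n).
Numerically ln(130) − 1 ≈ 3.8675.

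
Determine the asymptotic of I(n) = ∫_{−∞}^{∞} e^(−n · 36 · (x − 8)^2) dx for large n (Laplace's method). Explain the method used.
I(n) = sqrt(π/(36n))

Here φ(x) = 36 · (x − 8)^2 has its unique minimum at x* = 8 with φ(x*) = 0 and φ''(x*) = 72. Laplace's method gives
  I(n) ~ e^(−n φ(x*)) · sqrt(2π / (n · φ''(x*))) = sqrt(2π / (72n)) = sqrt(π/(36n)).
This is exact: substituting u = (x − 8)·sqrt(36n) gives I(n) = (1/sqrt(36n)) ∫_{−∞}^{∞} e^(−u^2) du = sqrt(π/(36n)).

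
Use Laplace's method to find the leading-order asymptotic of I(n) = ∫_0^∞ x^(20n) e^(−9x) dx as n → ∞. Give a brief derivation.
I(n) ~ (sqrt(2π·20n) / 9) · (20n/(9e))^(20n)

Write the integrand as exp(20n ln x − 9x) and set f(x) = 20n ln x − 9x. Then f'(x) = 20n/x − 9 = 0 at x* = 20n/9, and f''(x*) = −20n/x*^2 = −9^2/(20n). Laplace's method (interior maximum) gives
  I(n) ~ e^(f(x*)) · sqrt(2π / |f''(x*)|)
        = exp(20n ln(20n/9) − 20n) · sqrt(2π · 20n / 9^2)
        = (20n/9)^(20n) e^(−20n) · sqrt(2π·20n) / 9
        = (sqrt(2π·20n) / 9) · (20n/(9e))^(20n).
This matches Γ(20n+1)/9^(20n+1) with Stirling applied to Γ.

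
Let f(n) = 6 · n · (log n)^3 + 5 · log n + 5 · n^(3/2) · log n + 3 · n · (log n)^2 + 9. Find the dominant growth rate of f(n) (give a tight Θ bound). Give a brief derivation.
f(n) ∈ Θ(n^(3/2) · log n)

Compare the terms by growth order. For large n, n^a · (log n)^b dominates n^a' · (log n)^b' iff a > a', or (a = a' and b > b'). Ranking the 5 terms shows the dominant one is 5 · n^(3/2) · log n. Hence f(n) ∈ Θ(n^(3/2) · log n).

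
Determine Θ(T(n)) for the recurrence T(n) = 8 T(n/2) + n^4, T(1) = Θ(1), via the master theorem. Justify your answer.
T(n) = Θ(n^4)

log_2 8 ≈ 3.000. f(n) = n^4 dominates n^(log_2 8) since 4 > 3.000, and the regularity condition a·f(n/b) = 8·(n/2)^4 = (8/16)·n^4 ≤ c·f(n) holds with c = 8/16 ≈ 0.5 < 1. So this is Case 3: T(n) = Θ(f(n)) = Θ(n^4).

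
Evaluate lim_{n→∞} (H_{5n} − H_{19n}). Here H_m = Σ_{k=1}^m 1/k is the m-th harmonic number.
lim = ln(5/19)

Euler-Maclaurin gives H_m = ln m + γ + 1/(2m) + O(1/m^2). The γ and O(1/m) terms cancel in the difference:
  H_{5n} − H_{19n} = ln(5n) − ln(19n) + O(1/n) = ln(5/19) + O(1/n).
Hence the limit is ln(5/19).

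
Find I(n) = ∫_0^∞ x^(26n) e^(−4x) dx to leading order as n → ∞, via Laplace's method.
I(n) ~ (sqrt(2π·26n) / 4) · (26n/(4e))^(26n)

Write the integrand as exp(26n ln x − 4x) and set f(x) = 26n ln x − 4x. Then f'(x) = 26n/x − 4 = 0 at x* = 26n/4, and f''(x*) = −26n/x*^2 = −4^2/(26n). Laplace's method (interior maximum) gives
  I(n) ~ e^(f(x*)) · sqrt(2π / |f''(x*)|)
        = exp(26n ln(26n/4) − 26n) · sqrt(2π · 26n / 4^2)
        = (26n/4)^(26n) e^(−26n) · sqrt(2π·26n) / 4
        = (sqrt(2π·26n) / 4) · (26n/(4e))^(26n).
This matches Γ(26n+1)/4^(26n+1) with Stirling applied to Γ.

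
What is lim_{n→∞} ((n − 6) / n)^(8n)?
lim = e^(−48)

Rewrite as (1 − 6/n)^(8n). By the standard limit (1 + x/n)^n → e^x, we have (1 − 6/n)^n → e^(−6), and raising to the 8th power gives e^(−48).
More precisely, ln[(1 − 6/n)^(8n)] = 8n · ln(1 − 6/n) = 8n · (-6/n + O(1/n^2)) = -48 + O(1/n) → -48.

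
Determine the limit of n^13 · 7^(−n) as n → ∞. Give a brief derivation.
lim = 0

Exponentials with base > 1 dominate every fixed polynomial: for any fixed c, n^c / 7^n → 0 as n → ∞ (e.g. by the ratio test, or by writing 7^n = e^(n ln 7) and noting e^(n ln 7) / n^c → ∞). Hence n^13 · 7^(−n) = n^13 / 7^n → 0.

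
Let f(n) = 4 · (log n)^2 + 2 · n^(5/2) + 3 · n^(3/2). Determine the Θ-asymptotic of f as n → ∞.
f(n) ∈ Θ(n^(5/2))

Compare the terms by growth order. For large n, n^a · (log n)^b dominates n^a' · (log n)^b' iff a > a', or (a = a' and b > b'). Ranking the 3 terms shows the dominant one is 2 · n^(5/2). Hence f(n) ∈ Θ(n^(5/2)).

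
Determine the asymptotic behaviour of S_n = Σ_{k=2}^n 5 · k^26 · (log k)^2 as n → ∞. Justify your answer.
S_n ~ 5 · n^27 · (log n)^2 / 27

By integral comparison, S_n = ∫_1^n 5 · x^26 · (log x)^2 dx + O(n^26 · (log n)^2). For the integral, the leading term of ∫_1^n x^26 (log x)^2 dx is n^27/27 · (log n)^2 (by repeated integration by parts; each step lowers the log-exponent and produces a relatively O(1/log n) correction). Hence S_n ~ 5 · n^27 · (log n)^2 / 27.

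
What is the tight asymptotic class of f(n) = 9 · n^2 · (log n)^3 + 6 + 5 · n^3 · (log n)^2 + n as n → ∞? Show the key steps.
f(n) ∈ Θ(n^3 · (log n)^2)

Compare the terms by growth order. For large n, n^a · (log n)^b dominates n^a' · (log n)^b' iff a > a', or (a = a' and b > b'). Ranking the 4 terms shows the dominant one is 5 · n^3 · (log n)^2. Hence f(n) ∈ Θ(n^3 · (log n)^2).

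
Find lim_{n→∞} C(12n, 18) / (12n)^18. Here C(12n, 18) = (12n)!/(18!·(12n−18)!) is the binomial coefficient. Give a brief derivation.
lim = 1/18! = 1/6402373705728000

With N = 12n → ∞: C(N, 18) / N^18 = [N(N−1)…(N−17)] / (18! · N^18) = (1/18!) · 1 · (1 − 1/(12n)) · … · (1 − 17/(12n)). Each factor → 1 as N → ∞, so the limit is 1/18! = 1/6402373705728000.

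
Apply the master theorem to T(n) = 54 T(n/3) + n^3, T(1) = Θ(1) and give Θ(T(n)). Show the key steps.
T(n) = Θ(n^(log_3 54))

Master theorem: compare f(n) = n^3 to n^(log_3 54) where log_3 54 ≈ 3.631. Since 3 < log_3 54, we have f(n) = O(n^(log_3 54 − ε)) for some ε > 0 — Case 1. Hence T(n) = Θ(n^(log_3 54)).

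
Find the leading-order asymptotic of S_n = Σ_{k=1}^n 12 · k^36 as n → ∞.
S_n ~ 12 · n^37 / 37

By integral comparison (Euler-Maclaurin), Σ_{k=1}^n 12 · k^36 = 12 · ∫_0^n x^36 dx + O(n^36) = 12 · n^37/37 + O(n^36). (Equivalently, Faulhaber's formula gives the same leading term.)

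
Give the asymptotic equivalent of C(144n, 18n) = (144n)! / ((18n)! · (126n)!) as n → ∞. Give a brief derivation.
C(144n, 18n) ~ (16777216/823543)^(18n) · sqrt(4/(7π·18n))

Write N = 18n. Apply Stirling to each factorial:
  (8N)! ~ sqrt(2π·8N) · (8N/e)^(8N),
  N! ~ sqrt(2π N) · (N/e)^N,
  (7N)! ~ sqrt(2π·7N) · (7N/e)^(7N).
The exponential factors combine to (8N)^(8N) / (N^N · (7N)^(7N)) = 8^(8N)/7^(7N) = (8^8/7^7)^N = (16777216/823543)^N.
The square-root prefactors combine to sqrt(2π·8N) / (sqrt(2π N)·sqrt(2π·7N)) = sqrt(8 / (2π·7·N)) = sqrt(4/(7π·18n)).
Substituting N = 18n: C(144n, 18n) ~ (16777216/823543)^(18n) · sqrt(4/(7π·18n)).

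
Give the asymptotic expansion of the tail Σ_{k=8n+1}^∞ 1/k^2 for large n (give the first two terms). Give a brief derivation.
Σ_{k>8n} 1/k^2 = 1/(1 · (8n)) − 1/(2 · (8n)^2) + O(1/(8n)^3)

Compare to the integral: ∫_{8n}^∞ x^(−2) dx = [−x^(−1)/1]_{8n}^∞ = 1/((2−1)·(8n)). The Euler-Maclaurin correction adds −f(8n)/2 = −1/(2·(8n)^2). Euler-Maclaurin then gives
  Σ_{k>8n} 1/k^2 = ∫_{8n}^∞ dx/x^2 − 1/(2·(8n)^2) + O(1/(8n)^3).
(Equivalently this is ζ(2) − Σ_{k≤8n} 1/k^2.)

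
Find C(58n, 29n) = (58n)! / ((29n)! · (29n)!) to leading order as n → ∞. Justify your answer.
C(58n, 29n) ~ (4)^(29n) · sqrt(1/(π·29n))

Write N = 29n. Apply Stirling to each factorial:
  (2N)! ~ sqrt(2π·2N) · (2N/e)^(2N),
  N! ~ sqrt(2π N) · (N/e)^N,
  (1N)! ~ sqrt(2π·1N) · (1N/e)^(1N).
The exponential factors combine to (2N)^(2N) / (N^N · (1N)^(1N)) = 2^(2N)/1^(1N) = (2^2/1^1)^N = (4)^N.
The square-root prefactors combine to sqrt(2π·2N) / (sqrt(2π N)·sqrt(2π·1N)) = sqrt(2 / (2π·1·N)) = sqrt(1/(π·29n)).
Substituting N = 29n: C(58n, 29n) ~ (4)^(29n) · sqrt(1/(π·29n)).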